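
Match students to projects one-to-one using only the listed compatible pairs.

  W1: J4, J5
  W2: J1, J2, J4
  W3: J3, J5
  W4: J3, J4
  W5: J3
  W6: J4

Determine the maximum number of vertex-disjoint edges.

4

Unit-capacity flow: source→left, listed edges, right→sink; max matching = max flow.
Augmenting path W1→J4 (+1); matched 1.
Augmenting path W2→J1 (+1); matched 2.
Augmenting path W3→J3 (+1); matched 3.
Augmenting path W4→J3→W3→J5 (+1); matched 4.
No augmenting path remains; maximum matching = 4.
König certificate: {W2, J3, J4, J5} is a vertex cover of size 4 (every listed pair touches it), so no matching can be larger.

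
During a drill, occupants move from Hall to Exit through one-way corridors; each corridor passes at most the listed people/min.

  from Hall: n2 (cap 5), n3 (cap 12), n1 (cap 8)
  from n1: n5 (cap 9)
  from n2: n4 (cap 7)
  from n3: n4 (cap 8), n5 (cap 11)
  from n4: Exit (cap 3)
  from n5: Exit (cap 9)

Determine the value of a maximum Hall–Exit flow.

Augment Hall→n1→n5→Exit: bottleneck 8, flow now 8.
Augment Hall→n2→n4→Exit: bottleneck 3, flow now 11.
Augment Hall→n3→n5→Exit: bottleneck 1, flow now 12.
No augmenting path remains; maximum flow = 12.
In the residual graph, reachable from Hall: {Hall, n1, n2, n3, n4, n5}.
Min-cut edges: n4→Exit (3), n5→Exit (9); capacity 3 + 9 = 12.
This cut is saturated, so no flow can exceed 12.

12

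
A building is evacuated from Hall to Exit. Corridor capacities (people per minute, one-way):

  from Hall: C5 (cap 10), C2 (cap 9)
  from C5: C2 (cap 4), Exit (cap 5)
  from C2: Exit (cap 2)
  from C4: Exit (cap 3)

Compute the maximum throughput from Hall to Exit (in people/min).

Augment Hall→C5→Exit: bottleneck 5, flow now 5.
Augment Hall→C2→Exit: bottleneck 2, flow now 7.
No augmenting path remains; maximum flow = 7.
In the residual graph, reachable from Hall: {Hall, C5, C2}.
Min-cut edges: C5→Exit (5), C2→Exit (2); capacity 5 + 2 = 7.
This cut is saturated, so no flow can exceed 7.

7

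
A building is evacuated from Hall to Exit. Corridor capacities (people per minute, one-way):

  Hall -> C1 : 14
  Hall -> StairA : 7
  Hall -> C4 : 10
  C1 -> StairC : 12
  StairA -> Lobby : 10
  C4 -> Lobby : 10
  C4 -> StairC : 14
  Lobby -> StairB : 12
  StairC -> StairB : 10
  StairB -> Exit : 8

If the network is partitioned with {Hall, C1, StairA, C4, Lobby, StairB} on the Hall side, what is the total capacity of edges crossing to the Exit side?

34

Edges leaving {Hall, C1, StairA, C4, Lobby, StairB}: C1→StairC (12), C4→StairC (14), StairB→Exit (8).
Cut capacity = 12 + 14 + 8 = 34.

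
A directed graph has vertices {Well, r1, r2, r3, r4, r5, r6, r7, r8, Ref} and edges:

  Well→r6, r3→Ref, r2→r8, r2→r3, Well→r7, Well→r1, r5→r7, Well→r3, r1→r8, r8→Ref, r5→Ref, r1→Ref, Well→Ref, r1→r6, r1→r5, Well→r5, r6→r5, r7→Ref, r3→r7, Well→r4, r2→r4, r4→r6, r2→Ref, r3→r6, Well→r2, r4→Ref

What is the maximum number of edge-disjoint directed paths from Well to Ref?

7

Assign every edge capacity 1; by Menger, the answer equals the max flow.
Path Well→Ref (+1); total 1.
Path Well→r1→Ref (+1); total 2.
Path Well→r2→Ref (+1); total 3.
Path Well→r3→Ref (+1); total 4.
Path Well→r4→Ref (+1); total 5.
Path Well→r5→Ref (+1); total 6.
Path Well→r7→Ref (+1); total 7.
No residual Well→Ref path; max flow = 7.
Certifying cut of size 7: {Well→Ref, Well→r1, Well→r2, Well→r3, Well→r4, r5→Ref, r7→Ref}.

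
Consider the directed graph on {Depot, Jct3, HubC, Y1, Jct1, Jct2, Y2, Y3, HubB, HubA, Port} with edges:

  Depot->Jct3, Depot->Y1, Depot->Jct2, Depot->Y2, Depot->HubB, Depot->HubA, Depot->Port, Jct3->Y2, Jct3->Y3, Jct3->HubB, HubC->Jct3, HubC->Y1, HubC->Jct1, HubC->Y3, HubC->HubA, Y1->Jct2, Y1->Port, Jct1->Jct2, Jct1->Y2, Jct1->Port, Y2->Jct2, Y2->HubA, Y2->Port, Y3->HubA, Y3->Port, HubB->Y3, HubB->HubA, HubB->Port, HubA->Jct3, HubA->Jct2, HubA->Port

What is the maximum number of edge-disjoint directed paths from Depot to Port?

6

Assign every edge capacity 1; by Menger, the answer equals the max flow.
Path Depot→Port (+1); total 1.
Path Depot→Y1→Port (+1); total 2.
Path Depot→Y2→Port (+1); total 3.
Path Depot→HubB→Port (+1); total 4.
Path Depot→HubA→Port (+1); total 5.
Path Depot→Jct3→Y3→Port (+1); total 6.
No residual Depot→Port path; max flow = 6.
Certifying cut of size 6: {Depot→HubA, Depot→HubB, Depot→Jct3, Depot→Port, Depot→Y1, Depot→Y2}.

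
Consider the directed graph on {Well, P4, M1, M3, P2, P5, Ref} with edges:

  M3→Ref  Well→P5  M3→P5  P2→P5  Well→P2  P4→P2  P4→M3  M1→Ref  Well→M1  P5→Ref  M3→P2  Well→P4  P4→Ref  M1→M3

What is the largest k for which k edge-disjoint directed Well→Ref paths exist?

3

Assign every edge capacity 1; by Menger, the answer equals the max flow.
Path Well→P4→Ref (+1); total 1.
Path Well→M1→Ref (+1); total 2.
Path Well→P5→Ref (+1); total 3.
No residual Well→Ref path; max flow = 3.
Certifying cut of size 3: {P5→Ref, Well→M1, Well→P4}.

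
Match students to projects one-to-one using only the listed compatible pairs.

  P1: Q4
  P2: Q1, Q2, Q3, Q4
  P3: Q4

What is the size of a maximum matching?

Unit-capacity flow: source→left, listed edges, right→sink; max matching = max flow.
Augmenting path P1→Q4 (+1); matched 1.
Augmenting path P2→Q1 (+1); matched 2.
No augmenting path remains; maximum matching = 2.
König certificate: {P2, Q4} is a vertex cover of size 2 (every listed pair touches it), so no matching can be larger.

2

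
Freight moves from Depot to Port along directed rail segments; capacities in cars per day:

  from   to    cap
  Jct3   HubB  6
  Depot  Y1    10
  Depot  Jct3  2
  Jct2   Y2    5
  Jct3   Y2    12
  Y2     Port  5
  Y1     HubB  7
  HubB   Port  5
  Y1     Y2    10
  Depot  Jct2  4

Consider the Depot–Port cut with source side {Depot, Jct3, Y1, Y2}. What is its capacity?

Edges leaving {Depot, Jct3, Y1, Y2}: Depot→Jct2 (4), Jct3→HubB (6), Y1→HubB (7), Y2→Port (5).
Cut capacity = 4 + 6 + 7 + 5 = 22.

22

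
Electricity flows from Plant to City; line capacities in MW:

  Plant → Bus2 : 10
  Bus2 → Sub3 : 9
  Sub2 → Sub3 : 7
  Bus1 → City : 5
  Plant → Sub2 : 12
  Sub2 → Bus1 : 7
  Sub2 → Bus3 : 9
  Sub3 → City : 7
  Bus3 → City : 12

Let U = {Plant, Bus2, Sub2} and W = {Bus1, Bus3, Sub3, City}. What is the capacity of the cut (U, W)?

32

Edges leaving {Plant, Bus2, Sub2}: Bus2→Sub3 (9), Sub2→Bus1 (7), Sub2→Bus3 (9), Sub2→Sub3 (7).
Cut capacity = 9 + 7 + 9 + 7 = 32.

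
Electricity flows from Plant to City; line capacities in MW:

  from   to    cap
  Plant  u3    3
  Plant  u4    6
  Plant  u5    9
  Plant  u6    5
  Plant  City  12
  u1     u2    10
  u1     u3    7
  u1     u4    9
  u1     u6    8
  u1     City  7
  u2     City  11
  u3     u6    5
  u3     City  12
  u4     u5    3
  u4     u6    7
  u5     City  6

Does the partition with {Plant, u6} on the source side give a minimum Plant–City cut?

Given cut capacity: 3 + 6 + 9 + 12 = 30.
Augment Plant→City: bottleneck 12, flow now 12.
Augment Plant→u3→City: bottleneck 3, flow now 15.
Augment Plant→u5→City: bottleneck 6, flow now 21.
No augmenting path remains; maximum flow = 21.
In the residual graph, reachable from Plant: {Plant, u4, u5, u6}.
Min-cut edges: Plant→u3 (3), Plant→City (12), u5→City (6); capacity 3 + 12 + 6 = 21.
Cut capacity 30 exceeds the max flow 21, so it is not minimum.

No — its capacity is 30, but the minimum cut has capacity 21.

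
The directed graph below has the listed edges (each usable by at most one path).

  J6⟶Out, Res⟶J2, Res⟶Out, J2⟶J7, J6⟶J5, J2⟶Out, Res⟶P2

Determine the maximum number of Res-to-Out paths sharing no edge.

2

Assign every edge capacity 1; by Menger, the answer equals the max flow.
Path Res→Out (+1); total 1.
Path Res→J2→Out (+1); total 2.
No residual Res→Out path; max flow = 2.
Certifying cut of size 2: {Res→J2, Res→Out}.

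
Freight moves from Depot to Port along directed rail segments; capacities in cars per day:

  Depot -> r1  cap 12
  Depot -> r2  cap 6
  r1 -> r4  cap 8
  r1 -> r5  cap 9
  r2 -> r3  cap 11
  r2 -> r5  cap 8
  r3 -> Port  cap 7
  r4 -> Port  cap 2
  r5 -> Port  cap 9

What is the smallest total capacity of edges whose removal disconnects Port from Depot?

Augment Depot→r1→r4→Port: bottleneck 2, flow now 2.
Augment Depot→r1→r5→Port: bottleneck 9, flow now 11.
Augment Depot→r2→r3→Port: bottleneck 6, flow now 17.
No augmenting path remains; maximum flow = 17.
By max-flow min-cut, the minimum cut capacity equals the max flow.
In the residual graph, reachable from Depot: {Depot, r1, r4}.
Min-cut edges: Depot→r2 (6), r1→r5 (9), r4→Port (2); capacity 6 + 9 + 2 = 17.

17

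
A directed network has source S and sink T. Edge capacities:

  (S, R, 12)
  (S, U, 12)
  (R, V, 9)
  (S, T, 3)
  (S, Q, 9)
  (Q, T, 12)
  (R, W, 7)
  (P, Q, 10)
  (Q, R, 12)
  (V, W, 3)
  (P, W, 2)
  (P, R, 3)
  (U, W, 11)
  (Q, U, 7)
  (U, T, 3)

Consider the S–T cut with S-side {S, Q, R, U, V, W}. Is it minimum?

Given cut capacity: 3 + 12 + 3 = 18.
Augment S→T: bottleneck 3, flow now 3.
Augment S→Q→T: bottleneck 9, flow now 12.
Augment S→U→T: bottleneck 3, flow now 15.
No augmenting path remains; maximum flow = 15.
In the residual graph, reachable from S: {S, R, U, V, W}.
Min-cut edges: S→Q (9), S→T (3), U→T (3); capacity 9 + 3 + 3 = 15.
Cut capacity 18 exceeds the max flow 15, so it is not minimum.

No — its capacity is 18, but the minimum cut has capacity 15.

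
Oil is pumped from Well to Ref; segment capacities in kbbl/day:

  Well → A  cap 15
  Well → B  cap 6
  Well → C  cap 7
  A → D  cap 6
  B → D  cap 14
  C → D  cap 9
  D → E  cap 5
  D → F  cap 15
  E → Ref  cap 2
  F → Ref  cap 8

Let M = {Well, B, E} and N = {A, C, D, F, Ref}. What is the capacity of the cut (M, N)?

Edges leaving {Well, B, E}: Well→A (15), Well→C (7), B→D (14), E→Ref (2).
Cut capacity = 15 + 7 + 14 + 2 = 38.

38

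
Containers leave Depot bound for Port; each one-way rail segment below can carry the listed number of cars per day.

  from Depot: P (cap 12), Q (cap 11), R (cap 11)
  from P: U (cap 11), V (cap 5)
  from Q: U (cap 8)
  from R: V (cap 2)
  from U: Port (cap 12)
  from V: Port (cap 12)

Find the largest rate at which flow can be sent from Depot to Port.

19

Augment Depot→P→U→Port: bottleneck 11, flow now 11.
Augment Depot→P→V→Port: bottleneck 1, flow now 12.
Augment Depot→Q→U→Port: bottleneck 1, flow now 13.
Augment Depot→R→V→Port: bottleneck 2, flow now 15.
Augment Depot→Q→U→P→V→Port: bottleneck 4, flow now 19. (uses reverse residual edge)
No augmenting path remains; maximum flow = 19.
In the residual graph, reachable from Depot: {Depot, P, Q, R, U}.
Min-cut edges: P→V (5), R→V (2), U→Port (12); capacity 5 + 2 + 12 = 19.
This cut is saturated, so no flow can exceed 19.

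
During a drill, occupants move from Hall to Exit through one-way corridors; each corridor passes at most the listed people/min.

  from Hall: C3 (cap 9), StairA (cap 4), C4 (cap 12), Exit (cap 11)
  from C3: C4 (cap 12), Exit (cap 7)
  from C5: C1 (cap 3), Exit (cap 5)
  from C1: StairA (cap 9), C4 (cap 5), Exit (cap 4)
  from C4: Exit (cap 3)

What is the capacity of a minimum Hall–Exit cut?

Augment Hall→Exit: bottleneck 11, flow now 11.
Augment Hall→C3→Exit: bottleneck 7, flow now 18.
Augment Hall→C4→Exit: bottleneck 3, flow now 21.
No augmenting path remains; maximum flow = 21.
By max-flow min-cut, the minimum cut capacity equals the max flow.
In the residual graph, reachable from Hall: {Hall, C3, StairA, C4}.
Min-cut edges: Hall→Exit (11), C3→Exit (7), C4→Exit (3); capacity 11 + 7 + 3 = 21.

21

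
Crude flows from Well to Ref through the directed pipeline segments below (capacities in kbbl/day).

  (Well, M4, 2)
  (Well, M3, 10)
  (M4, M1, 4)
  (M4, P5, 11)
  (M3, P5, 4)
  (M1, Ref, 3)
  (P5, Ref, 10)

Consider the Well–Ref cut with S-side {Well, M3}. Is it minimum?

Yes — it is a minimum cut (capacity 6).

Given cut capacity: 2 + 4 = 6.
Augment Well→M4→M1→Ref: bottleneck 2, flow now 2.
Augment Well→M3→P5→Ref: bottleneck 4, flow now 6.
No augmenting path remains; maximum flow = 6.
Cut capacity 6 equals the max flow, so it is a minimum cut.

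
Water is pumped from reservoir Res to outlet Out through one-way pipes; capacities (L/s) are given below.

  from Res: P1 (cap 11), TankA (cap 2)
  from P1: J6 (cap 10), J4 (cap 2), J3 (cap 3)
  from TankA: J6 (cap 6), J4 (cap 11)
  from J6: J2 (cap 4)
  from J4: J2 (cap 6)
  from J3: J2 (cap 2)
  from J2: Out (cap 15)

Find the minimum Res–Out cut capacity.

10

Augment Res→P1→J6→J2→Out: bottleneck 4, flow now 4.
Augment Res→P1→J4→J2→Out: bottleneck 2, flow now 6.
Augment Res→P1→J3→J2→Out: bottleneck 2, flow now 8.
Augment Res→TankA→J4→J2→Out: bottleneck 2, flow now 10.
No augmenting path remains; maximum flow = 10.
By max-flow min-cut, the minimum cut capacity equals the max flow.
In the residual graph, reachable from Res: {Res, P1, J6, J3}.
Min-cut edges: Res→TankA (2), P1→J4 (2), J6→J2 (4), J3→J2 (2); capacity 2 + 2 + 4 + 2 = 10.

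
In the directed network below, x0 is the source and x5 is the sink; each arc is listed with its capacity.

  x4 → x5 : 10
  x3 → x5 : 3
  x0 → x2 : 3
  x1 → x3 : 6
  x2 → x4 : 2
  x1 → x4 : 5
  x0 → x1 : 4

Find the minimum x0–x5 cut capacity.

Augment x0→x1→x3→x5: bottleneck 3, flow now 3.
Augment x0→x1→x4→x5: bottleneck 1, flow now 4.
Augment x0→x2→x4→x5: bottleneck 2, flow now 6.
No augmenting path remains; maximum flow = 6.
By max-flow min-cut, the minimum cut capacity equals the max flow.
In the residual graph, reachable from x0: {x0, x2}.
Min-cut edges: x0→x1 (4), x2→x4 (2); capacity 4 + 2 = 6.

6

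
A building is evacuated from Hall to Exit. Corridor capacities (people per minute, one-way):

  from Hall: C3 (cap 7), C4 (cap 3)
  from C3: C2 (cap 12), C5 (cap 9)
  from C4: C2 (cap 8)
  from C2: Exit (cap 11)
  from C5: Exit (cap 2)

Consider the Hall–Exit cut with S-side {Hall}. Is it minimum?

Yes — it is a minimum cut (capacity 10).

Given cut capacity: 7 + 3 = 10.
Augment Hall→C3→C2→Exit: bottleneck 7, flow now 7.
Augment Hall→C4→C2→Exit: bottleneck 3, flow now 10.
No augmenting path remains; maximum flow = 10.
Cut capacity 10 equals the max flow, so it is a minimum cut.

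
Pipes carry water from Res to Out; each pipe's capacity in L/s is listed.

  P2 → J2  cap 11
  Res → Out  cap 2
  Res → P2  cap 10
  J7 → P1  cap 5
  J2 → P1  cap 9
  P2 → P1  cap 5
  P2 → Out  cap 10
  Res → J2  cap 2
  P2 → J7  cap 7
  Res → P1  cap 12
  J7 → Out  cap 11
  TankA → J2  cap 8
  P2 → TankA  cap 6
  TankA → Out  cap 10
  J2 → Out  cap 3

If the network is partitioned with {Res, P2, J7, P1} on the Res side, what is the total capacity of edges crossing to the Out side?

42

Edges leaving {Res, P2, J7, P1}: Res→J2 (2), Res→Out (2), P2→TankA (6), P2→J2 (11), P2→Out (10), J7→Out (11).
Cut capacity = 2 + 2 + 6 + 11 + 10 + 11 = 42.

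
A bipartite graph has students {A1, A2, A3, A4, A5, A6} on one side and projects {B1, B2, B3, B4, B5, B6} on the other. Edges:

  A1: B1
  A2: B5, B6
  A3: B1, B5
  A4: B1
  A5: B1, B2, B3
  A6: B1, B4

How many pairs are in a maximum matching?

5

Unit-capacity flow: source→left, listed edges, right→sink; max matching = max flow.
Augmenting path A1→B1 (+1); matched 1.
Augmenting path A2→B5 (+1); matched 2.
Augmenting path A5→B2 (+1); matched 3.
Augmenting path A6→B4 (+1); matched 4.
Augmenting path A3→B5→A2→B6 (+1); matched 5.
No augmenting path remains; maximum matching = 5.
König certificate: {A2, A3, A5, A6, B1} is a vertex cover of size 5 (every listed pair touches it), so no matching can be larger.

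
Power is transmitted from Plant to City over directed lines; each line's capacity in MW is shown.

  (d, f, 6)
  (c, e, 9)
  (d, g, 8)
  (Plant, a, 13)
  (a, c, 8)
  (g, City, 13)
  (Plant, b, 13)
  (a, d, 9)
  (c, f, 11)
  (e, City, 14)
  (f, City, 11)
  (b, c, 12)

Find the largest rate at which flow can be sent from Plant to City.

Augment Plant→a→c→e→City: bottleneck 8, flow now 8.
Augment Plant→a→d→f→City: bottleneck 5, flow now 13.
Augment Plant→b→c→e→City: bottleneck 1, flow now 14.
Augment Plant→b→c→f→City: bottleneck 6, flow now 20.
Augment Plant→b→c→a→d→g→City: bottleneck 4, flow now 24. (uses reverse residual edge)
Augment Plant→b→c→f→d→g→City: bottleneck 1, flow now 25. (uses reverse residual edge)
No augmenting path remains; maximum flow = 25.
In the residual graph, reachable from Plant: {Plant, b}.
Min-cut edges: Plant→a (13), b→c (12); capacity 13 + 12 = 25.
This cut is saturated, so no flow can exceed 25.

25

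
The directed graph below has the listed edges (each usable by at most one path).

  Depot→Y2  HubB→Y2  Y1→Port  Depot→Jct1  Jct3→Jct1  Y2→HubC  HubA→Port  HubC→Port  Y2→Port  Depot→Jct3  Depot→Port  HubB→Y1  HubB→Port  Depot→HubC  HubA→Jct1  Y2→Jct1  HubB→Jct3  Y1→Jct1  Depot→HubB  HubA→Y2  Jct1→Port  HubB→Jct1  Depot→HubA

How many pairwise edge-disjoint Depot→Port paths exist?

6

Assign every edge capacity 1; by Menger, the answer equals the max flow.
Path Depot→Port (+1); total 1.
Path Depot→HubB→Port (+1); total 2.
Path Depot→HubA→Port (+1); total 3.
Path Depot→Y2→Port (+1); total 4.
Path Depot→Jct1→Port (+1); total 5.
Path Depot→HubC→Port (+1); total 6.
No residual Depot→Port path; max flow = 6.
Certifying cut of size 6: {Depot→HubA, Depot→HubB, Depot→HubC, Depot→Port, Depot→Y2, Jct1→Port}.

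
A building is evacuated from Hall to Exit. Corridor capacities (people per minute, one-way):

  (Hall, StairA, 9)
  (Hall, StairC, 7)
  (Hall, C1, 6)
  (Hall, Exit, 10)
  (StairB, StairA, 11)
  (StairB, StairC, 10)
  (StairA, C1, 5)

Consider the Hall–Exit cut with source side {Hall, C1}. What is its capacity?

26

Edges leaving {Hall, C1}: Hall→StairA (9), Hall→StairC (7), Hall→Exit (10).
Cut capacity = 9 + 7 + 10 = 26.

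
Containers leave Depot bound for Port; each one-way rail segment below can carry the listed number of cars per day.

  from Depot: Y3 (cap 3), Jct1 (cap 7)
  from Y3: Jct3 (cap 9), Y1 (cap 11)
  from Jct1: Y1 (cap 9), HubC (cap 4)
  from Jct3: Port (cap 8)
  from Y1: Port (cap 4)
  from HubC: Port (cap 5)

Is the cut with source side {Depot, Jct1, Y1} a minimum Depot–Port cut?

Given cut capacity: 3 + 4 + 4 = 11.
Augment Depot→Y3→Jct3→Port: bottleneck 3, flow now 3.
Augment Depot→Jct1→Y1→Port: bottleneck 4, flow now 7.
Augment Depot→Jct1→HubC→Port: bottleneck 3, flow now 10.
No augmenting path remains; maximum flow = 10.
In the residual graph, reachable from Depot: {Depot}.
Min-cut edges: Depot→Y3 (3), Depot→Jct1 (7); capacity 3 + 7 = 10.
Cut capacity 11 exceeds the max flow 10, so it is not minimum.

No — its capacity is 11, but the minimum cut has capacity 10.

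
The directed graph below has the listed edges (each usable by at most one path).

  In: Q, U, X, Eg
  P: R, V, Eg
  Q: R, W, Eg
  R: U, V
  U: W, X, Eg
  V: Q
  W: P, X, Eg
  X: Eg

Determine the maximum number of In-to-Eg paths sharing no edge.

4

Assign every edge capacity 1; by Menger, the answer equals the max flow.
Path In→Eg (+1); total 1.
Path In→Q→Eg (+1); total 2.
Path In→U→Eg (+1); total 3.
Path In→X→Eg (+1); total 4.
No residual In→Eg path; max flow = 4.
Certifying cut of size 4: {In→Eg, In→Q, In→U, In→X}.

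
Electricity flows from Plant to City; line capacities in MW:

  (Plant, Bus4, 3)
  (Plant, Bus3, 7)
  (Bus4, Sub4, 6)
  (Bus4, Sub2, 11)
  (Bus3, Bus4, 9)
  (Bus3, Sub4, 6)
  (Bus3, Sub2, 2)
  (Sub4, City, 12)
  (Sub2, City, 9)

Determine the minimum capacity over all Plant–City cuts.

Augment Plant→Bus4→Sub4→City: bottleneck 3, flow now 3.
Augment Plant→Bus3→Sub4→City: bottleneck 6, flow now 9.
Augment Plant→Bus3→Sub2→City: bottleneck 1, flow now 10.
No augmenting path remains; maximum flow = 10.
By max-flow min-cut, the minimum cut capacity equals the max flow.
In the residual graph, reachable from Plant: {Plant}.
Min-cut edges: Plant→Bus4 (3), Plant→Bus3 (7); capacity 3 + 7 = 10.

10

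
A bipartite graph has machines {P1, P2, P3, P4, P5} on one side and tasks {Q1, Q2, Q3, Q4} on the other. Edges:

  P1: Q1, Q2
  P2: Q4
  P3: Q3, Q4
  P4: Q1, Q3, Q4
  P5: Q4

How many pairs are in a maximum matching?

4

Unit-capacity flow: source→left, listed edges, right→sink; max matching = max flow.
Augmenting path P1→Q1 (+1); matched 1.
Augmenting path P2→Q4 (+1); matched 2.
Augmenting path P3→Q3 (+1); matched 3.
Augmenting path P4→Q1→P1→Q2 (+1); matched 4.
No augmenting path remains; maximum matching = 4.
König certificate: {P1, P3, P4, Q4} is a vertex cover of size 4 (every listed pair touches it), so no matching can be larger.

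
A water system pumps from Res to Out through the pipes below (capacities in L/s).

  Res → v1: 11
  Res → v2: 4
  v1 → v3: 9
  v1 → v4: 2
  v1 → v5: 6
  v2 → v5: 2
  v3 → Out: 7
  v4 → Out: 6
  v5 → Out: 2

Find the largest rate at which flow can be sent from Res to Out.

11

Augment Res→v1→v3→Out: bottleneck 7, flow now 7.
Augment Res→v1→v4→Out: bottleneck 2, flow now 9.
Augment Res→v1→v5→Out: bottleneck 2, flow now 11.
No augmenting path remains; maximum flow = 11.
In the residual graph, reachable from Res: {Res, v1, v2, v3, v5}.
Min-cut edges: v1→v4 (2), v3→Out (7), v5→Out (2); capacity 2 + 7 + 2 = 11.
This cut is saturated, so no flow can exceed 11.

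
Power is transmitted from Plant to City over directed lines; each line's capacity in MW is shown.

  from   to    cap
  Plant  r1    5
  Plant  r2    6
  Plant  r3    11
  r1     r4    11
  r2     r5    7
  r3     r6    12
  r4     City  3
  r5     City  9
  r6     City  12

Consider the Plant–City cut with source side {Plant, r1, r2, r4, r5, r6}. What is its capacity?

35

Edges leaving {Plant, r1, r2, r4, r5, r6}: Plant→r3 (11), r4→City (3), r5→City (9), r6→City (12).
Cut capacity = 11 + 3 + 9 + 12 = 35.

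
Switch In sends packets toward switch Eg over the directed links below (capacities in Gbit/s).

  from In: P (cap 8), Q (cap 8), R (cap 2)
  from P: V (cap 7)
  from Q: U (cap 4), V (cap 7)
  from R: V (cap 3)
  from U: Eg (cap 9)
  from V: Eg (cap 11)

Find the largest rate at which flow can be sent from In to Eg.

15

Augment In→P→V→Eg: bottleneck 7, flow now 7.
Augment In→Q→U→Eg: bottleneck 4, flow now 11.
Augment In→Q→V→Eg: bottleneck 4, flow now 15.
No augmenting path remains; maximum flow = 15.
In the residual graph, reachable from In: {In, P, Q, R, V}.
Min-cut edges: Q→U (4), V→Eg (11); capacity 4 + 11 = 15.
This cut is saturated, so no flow can exceed 15.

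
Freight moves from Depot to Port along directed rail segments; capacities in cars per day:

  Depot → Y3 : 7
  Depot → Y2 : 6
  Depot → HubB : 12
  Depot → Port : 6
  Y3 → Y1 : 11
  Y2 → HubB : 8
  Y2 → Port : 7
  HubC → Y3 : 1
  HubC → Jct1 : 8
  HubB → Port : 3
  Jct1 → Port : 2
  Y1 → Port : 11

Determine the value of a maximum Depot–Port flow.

Augment Depot→Port: bottleneck 6, flow now 6.
Augment Depot→Y2→Port: bottleneck 6, flow now 12.
Augment Depot→HubB→Port: bottleneck 3, flow now 15.
Augment Depot→Y3→Y1→Port: bottleneck 7, flow now 22.
No augmenting path remains; maximum flow = 22.
In the residual graph, reachable from Depot: {Depot, HubB}.
Min-cut edges: Depot→Y3 (7), Depot→Y2 (6), Depot→Port (6), HubB→Port (3); capacity 7 + 6 + 6 + 3 = 22.
This cut is saturated, so no flow can exceed 22.

22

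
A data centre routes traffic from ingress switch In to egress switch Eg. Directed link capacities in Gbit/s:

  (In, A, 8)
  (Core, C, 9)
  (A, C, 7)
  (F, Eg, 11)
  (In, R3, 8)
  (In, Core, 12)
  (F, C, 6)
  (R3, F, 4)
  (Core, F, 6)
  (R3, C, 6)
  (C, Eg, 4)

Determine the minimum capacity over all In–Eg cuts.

Augment In→R3→C→Eg: bottleneck 4, flow now 4.
Augment In→R3→F→Eg: bottleneck 4, flow now 8.
Augment In→Core→F→Eg: bottleneck 6, flow now 14.
No augmenting path remains; maximum flow = 14.
By max-flow min-cut, the minimum cut capacity equals the max flow.
In the residual graph, reachable from In: {In, R3, Core, A, C}.
Min-cut edges: R3→F (4), Core→F (6), C→Eg (4); capacity 4 + 6 + 4 = 14.

14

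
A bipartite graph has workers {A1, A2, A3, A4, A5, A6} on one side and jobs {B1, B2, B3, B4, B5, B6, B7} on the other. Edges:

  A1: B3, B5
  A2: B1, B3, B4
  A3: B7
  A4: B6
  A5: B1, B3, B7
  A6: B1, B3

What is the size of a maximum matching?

Unit-capacity flow: source→left, listed edges, right→sink; max matching = max flow.
Augmenting path A1→B3 (+1); matched 1.
Augmenting path A2→B1 (+1); matched 2.
Augmenting path A3→B7 (+1); matched 3.
Augmenting path A4→B6 (+1); matched 4.
Augmenting path A5→B1→A2→B4 (+1); matched 5.
Augmenting path A6→B3→A1→B5 (+1); matched 6.
No augmenting path remains; maximum matching = 6.
König certificate: {A1, A2, A3, A4, A5, A6} is a vertex cover of size 6 (every listed pair touches it), so no matching can be larger.

6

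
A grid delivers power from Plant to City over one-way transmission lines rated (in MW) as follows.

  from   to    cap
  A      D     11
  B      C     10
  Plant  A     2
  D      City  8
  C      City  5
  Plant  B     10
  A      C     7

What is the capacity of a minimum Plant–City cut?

Augment Plant→A→C→City: bottleneck 2, flow now 2.
Augment Plant→B→C→City: bottleneck 3, flow now 5.
Augment Plant→B→C→A→D→City: bottleneck 2, flow now 7. (uses reverse residual edge)
No augmenting path remains; maximum flow = 7.
By max-flow min-cut, the minimum cut capacity equals the max flow.
In the residual graph, reachable from Plant: {Plant, B, C}.
Min-cut edges: Plant→A (2), C→City (5); capacity 2 + 5 = 7.

7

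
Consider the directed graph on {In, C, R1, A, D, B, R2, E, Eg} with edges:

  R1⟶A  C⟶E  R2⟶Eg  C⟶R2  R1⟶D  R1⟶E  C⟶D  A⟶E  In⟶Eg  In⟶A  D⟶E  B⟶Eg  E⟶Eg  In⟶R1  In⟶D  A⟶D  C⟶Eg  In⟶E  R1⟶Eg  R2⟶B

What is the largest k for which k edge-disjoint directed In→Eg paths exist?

3

Assign every edge capacity 1; by Menger, the answer equals the max flow.
Path In→Eg (+1); total 1.
Path In→R1→Eg (+1); total 2.
Path In→E→Eg (+1); total 3.
No residual In→Eg path; max flow = 3.
Certifying cut of size 3: {E→Eg, In→Eg, In→R1}.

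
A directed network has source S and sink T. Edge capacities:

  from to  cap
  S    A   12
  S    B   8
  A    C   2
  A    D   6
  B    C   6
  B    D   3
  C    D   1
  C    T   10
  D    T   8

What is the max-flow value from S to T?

Augment S→A→C→T: bottleneck 2, flow now 2.
Augment S→A→D→T: bottleneck 6, flow now 8.
Augment S→B→C→T: bottleneck 6, flow now 14.
Augment S→B→D→T: bottleneck 2, flow now 16.
No augmenting path remains; maximum flow = 16.
In the residual graph, reachable from S: {S, A}.
Min-cut edges: S→B (8), A→C (2), A→D (6); capacity 8 + 2 + 6 = 16.
This cut is saturated, so no flow can exceed 16.

16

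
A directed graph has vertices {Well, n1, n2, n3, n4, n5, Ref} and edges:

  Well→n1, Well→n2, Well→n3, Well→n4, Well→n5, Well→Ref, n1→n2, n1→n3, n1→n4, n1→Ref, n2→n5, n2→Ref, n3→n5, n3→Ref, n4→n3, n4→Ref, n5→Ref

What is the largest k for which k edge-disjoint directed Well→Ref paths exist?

Assign every edge capacity 1; by Menger, the answer equals the max flow.
Path Well→Ref (+1); total 1.
Path Well→n1→Ref (+1); total 2.
Path Well→n2→Ref (+1); total 3.
Path Well→n3→Ref (+1); total 4.
Path Well→n4→Ref (+1); total 5.
Path Well→n5→Ref (+1); total 6.
No residual Well→Ref path; max flow = 6.
Certifying cut of size 6: {Well→Ref, Well→n1, Well→n2, Well→n3, Well→n4, Well→n5}.

6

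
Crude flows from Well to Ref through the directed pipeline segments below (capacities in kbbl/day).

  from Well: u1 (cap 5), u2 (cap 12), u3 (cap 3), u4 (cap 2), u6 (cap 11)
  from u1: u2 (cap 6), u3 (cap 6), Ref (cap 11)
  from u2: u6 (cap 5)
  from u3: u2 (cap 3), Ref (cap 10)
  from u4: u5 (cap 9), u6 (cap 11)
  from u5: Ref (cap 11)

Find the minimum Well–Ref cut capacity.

Augment Well→u1→Ref: bottleneck 5, flow now 5.
Augment Well→u3→Ref: bottleneck 3, flow now 8.
Augment Well→u4→u5→Ref: bottleneck 2, flow now 10.
No augmenting path remains; maximum flow = 10.
By max-flow min-cut, the minimum cut capacity equals the max flow.
In the residual graph, reachable from Well: {Well, u2, u6}.
Min-cut edges: Well→u1 (5), Well→u3 (3), Well→u4 (2); capacity 5 + 3 + 2 = 10.

10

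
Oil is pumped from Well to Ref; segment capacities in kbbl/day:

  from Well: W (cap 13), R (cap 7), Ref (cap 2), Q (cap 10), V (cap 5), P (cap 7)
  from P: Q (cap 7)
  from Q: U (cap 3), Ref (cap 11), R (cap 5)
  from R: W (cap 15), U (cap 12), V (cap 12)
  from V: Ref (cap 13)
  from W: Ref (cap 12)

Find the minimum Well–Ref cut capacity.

38

Augment Well→Ref: bottleneck 2, flow now 2.
Augment Well→Q→Ref: bottleneck 10, flow now 12.
Augment Well→V→Ref: bottleneck 5, flow now 17.
Augment Well→W→Ref: bottleneck 12, flow now 29.
Augment Well→P→Q→Ref: bottleneck 1, flow now 30.
Augment Well→R→V→Ref: bottleneck 7, flow now 37.
Augment Well→P→Q→R→V→Ref: bottleneck 1, flow now 38.
No augmenting path remains; maximum flow = 38.
By max-flow min-cut, the minimum cut capacity equals the max flow.
In the residual graph, reachable from Well: {Well, P, Q, R, U, V, W}.
Min-cut edges: Well→Ref (2), Q→Ref (11), V→Ref (13), W→Ref (12); capacity 2 + 11 + 13 + 12 = 38.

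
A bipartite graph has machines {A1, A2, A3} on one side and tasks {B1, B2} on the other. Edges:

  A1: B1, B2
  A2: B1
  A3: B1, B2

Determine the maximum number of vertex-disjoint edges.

Unit-capacity flow: source→left, listed edges, right→sink; max matching = max flow.
Augmenting path A1→B1 (+1); matched 1.
Augmenting path A3→B2 (+1); matched 2.
No augmenting path remains; maximum matching = 2.
König certificate: {B1, B2} is a vertex cover of size 2 (every listed pair touches it), so no matching can be larger.

2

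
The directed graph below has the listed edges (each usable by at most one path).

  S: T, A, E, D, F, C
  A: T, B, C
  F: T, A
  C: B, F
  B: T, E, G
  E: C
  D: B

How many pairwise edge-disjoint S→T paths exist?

Assign every edge capacity 1; by Menger, the answer equals the max flow.
Path S→T (+1); total 1.
Path S→A→T (+1); total 2.
Path S→F→T (+1); total 3.
Path S→C→B→T (+1); total 4.
No residual S→T path; max flow = 4.
Certifying cut of size 4: {A→T, B→T, F→T, S→T}.

4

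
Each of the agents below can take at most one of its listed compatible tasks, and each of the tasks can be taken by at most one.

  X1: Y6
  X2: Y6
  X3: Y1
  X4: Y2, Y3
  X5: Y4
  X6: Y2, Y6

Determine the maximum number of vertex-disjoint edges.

5

Unit-capacity flow: source→left, listed edges, right→sink; max matching = max flow.
Augmenting path X1→Y6 (+1); matched 1.
Augmenting path X3→Y1 (+1); matched 2.
Augmenting path X4→Y2 (+1); matched 3.
Augmenting path X5→Y4 (+1); matched 4.
Augmenting path X6→Y2→X4→Y3 (+1); matched 5.
No augmenting path remains; maximum matching = 5.
König certificate: {X3, X4, X5, X6, Y6} is a vertex cover of size 5 (every listed pair touches it), so no matching can be larger.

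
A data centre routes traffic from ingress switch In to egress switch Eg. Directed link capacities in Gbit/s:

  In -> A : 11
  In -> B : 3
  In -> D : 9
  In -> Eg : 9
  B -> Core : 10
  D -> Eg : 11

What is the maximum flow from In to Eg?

18

Augment In→Eg: bottleneck 9, flow now 9.
Augment In→D→Eg: bottleneck 9, flow now 18.
No augmenting path remains; maximum flow = 18.
In the residual graph, reachable from In: {In, A, B, Core}.
Min-cut edges: In→D (9), In→Eg (9); capacity 9 + 9 = 18.
This cut is saturated, so no flow can exceed 18.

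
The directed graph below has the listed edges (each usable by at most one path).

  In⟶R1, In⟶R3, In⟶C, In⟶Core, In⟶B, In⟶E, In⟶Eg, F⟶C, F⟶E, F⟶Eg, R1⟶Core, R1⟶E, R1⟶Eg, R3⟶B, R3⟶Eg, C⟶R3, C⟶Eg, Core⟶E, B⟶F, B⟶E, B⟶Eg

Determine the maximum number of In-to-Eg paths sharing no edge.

Assign every edge capacity 1; by Menger, the answer equals the max flow.
Path In→Eg (+1); total 1.
Path In→R1→Eg (+1); total 2.
Path In→R3→Eg (+1); total 3.
Path In→C→Eg (+1); total 4.
Path In→B→Eg (+1); total 5.
No residual In→Eg path; max flow = 5.
Certifying cut of size 5: {In→B, In→C, In→Eg, In→R1, In→R3}.

5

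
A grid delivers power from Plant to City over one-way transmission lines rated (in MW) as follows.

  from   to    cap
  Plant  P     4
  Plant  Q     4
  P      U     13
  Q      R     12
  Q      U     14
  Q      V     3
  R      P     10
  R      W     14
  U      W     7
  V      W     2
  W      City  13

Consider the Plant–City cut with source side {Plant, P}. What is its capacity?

Edges leaving {Plant, P}: Plant→Q (4), P→U (13).
Cut capacity = 4 + 13 = 17.

17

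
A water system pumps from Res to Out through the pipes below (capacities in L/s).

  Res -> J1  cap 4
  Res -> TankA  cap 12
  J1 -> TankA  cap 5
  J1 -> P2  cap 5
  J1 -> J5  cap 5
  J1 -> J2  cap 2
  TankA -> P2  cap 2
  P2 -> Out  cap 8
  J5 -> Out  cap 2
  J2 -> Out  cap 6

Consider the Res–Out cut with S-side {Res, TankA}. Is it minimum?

Yes — it is a minimum cut (capacity 6).

Given cut capacity: 4 + 2 = 6.
Augment Res→J1→P2→Out: bottleneck 4, flow now 4.
Augment Res→TankA→P2→Out: bottleneck 2, flow now 6.
No augmenting path remains; maximum flow = 6.
Cut capacity 6 equals the max flow, so it is a minimum cut.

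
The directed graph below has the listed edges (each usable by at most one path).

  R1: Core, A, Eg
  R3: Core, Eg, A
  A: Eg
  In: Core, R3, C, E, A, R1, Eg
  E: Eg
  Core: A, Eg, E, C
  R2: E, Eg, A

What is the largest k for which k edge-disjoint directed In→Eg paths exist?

Assign every edge capacity 1; by Menger, the answer equals the max flow.
Path In→Eg (+1); total 1.
Path In→R1→Eg (+1); total 2.
Path In→R3→Eg (+1); total 3.
Path In→Core→Eg (+1); total 4.
Path In→E→Eg (+1); total 5.
Path In→A→Eg (+1); total 6.
No residual In→Eg path; max flow = 6.
Certifying cut of size 6: {In→A, In→Core, In→E, In→Eg, In→R1, In→R3}.

6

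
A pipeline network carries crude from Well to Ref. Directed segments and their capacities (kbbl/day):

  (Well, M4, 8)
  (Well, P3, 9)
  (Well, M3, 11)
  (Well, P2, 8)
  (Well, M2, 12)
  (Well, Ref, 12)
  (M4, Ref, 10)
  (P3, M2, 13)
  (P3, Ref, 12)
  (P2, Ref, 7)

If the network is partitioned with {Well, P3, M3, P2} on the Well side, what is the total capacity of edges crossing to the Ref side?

64

Edges leaving {Well, P3, M3, P2}: Well→M4 (8), Well→M2 (12), Well→Ref (12), P3→M2 (13), P3→Ref (12), P2→Ref (7).
Cut capacity = 8 + 12 + 12 + 13 + 12 + 7 = 64.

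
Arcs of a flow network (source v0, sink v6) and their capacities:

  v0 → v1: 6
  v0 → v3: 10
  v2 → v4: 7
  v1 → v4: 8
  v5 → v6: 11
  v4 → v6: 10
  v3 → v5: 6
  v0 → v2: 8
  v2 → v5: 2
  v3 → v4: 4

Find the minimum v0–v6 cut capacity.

Augment v0→v1→v4→v6: bottleneck 6, flow now 6.
Augment v0→v2→v4→v6: bottleneck 4, flow now 10.
Augment v0→v2→v5→v6: bottleneck 2, flow now 12.
Augment v0→v3→v5→v6: bottleneck 6, flow now 18.
No augmenting path remains; maximum flow = 18.
By max-flow min-cut, the minimum cut capacity equals the max flow.
In the residual graph, reachable from v0: {v0, v1, v2, v3, v4}.
Min-cut edges: v2→v5 (2), v3→v5 (6), v4→v6 (10); capacity 2 + 6 + 10 = 18.

18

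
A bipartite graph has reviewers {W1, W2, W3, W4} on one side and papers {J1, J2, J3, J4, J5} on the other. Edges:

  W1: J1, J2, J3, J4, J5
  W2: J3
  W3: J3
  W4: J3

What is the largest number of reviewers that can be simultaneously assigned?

2

Unit-capacity flow: source→left, listed edges, right→sink; max matching = max flow.
Augmenting path W1→J1 (+1); matched 1.
Augmenting path W2→J3 (+1); matched 2.
No augmenting path remains; maximum matching = 2.
König certificate: {W1, J3} is a vertex cover of size 2 (every listed pair touches it), so no matching can be larger.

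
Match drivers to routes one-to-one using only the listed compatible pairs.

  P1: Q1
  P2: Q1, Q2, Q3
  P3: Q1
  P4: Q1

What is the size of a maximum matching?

2

Unit-capacity flow: source→left, listed edges, right→sink; max matching = max flow.
Augmenting path P1→Q1 (+1); matched 1.
Augmenting path P2→Q2 (+1); matched 2.
No augmenting path remains; maximum matching = 2.
König certificate: {P2, Q1} is a vertex cover of size 2 (every listed pair touches it), so no matching can be larger.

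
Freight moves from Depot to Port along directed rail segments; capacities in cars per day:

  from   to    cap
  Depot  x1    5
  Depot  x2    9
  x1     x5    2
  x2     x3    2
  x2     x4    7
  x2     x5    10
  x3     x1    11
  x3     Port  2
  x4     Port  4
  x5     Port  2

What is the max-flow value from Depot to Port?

Augment Depot→x1→x5→Port: bottleneck 2, flow now 2.
Augment Depot→x2→x3→Port: bottleneck 2, flow now 4.
Augment Depot→x2→x4→Port: bottleneck 4, flow now 8.
No augmenting path remains; maximum flow = 8.
In the residual graph, reachable from Depot: {Depot, x1, x2, x4, x5}.
Min-cut edges: x2→x3 (2), x4→Port (4), x5→Port (2); capacity 2 + 4 + 2 = 8.
This cut is saturated, so no flow can exceed 8.

8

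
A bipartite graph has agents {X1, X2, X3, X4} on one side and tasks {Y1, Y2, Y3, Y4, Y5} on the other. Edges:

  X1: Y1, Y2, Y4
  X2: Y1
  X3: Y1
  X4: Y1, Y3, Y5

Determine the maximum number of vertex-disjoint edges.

Unit-capacity flow: source→left, listed edges, right→sink; max matching = max flow.
Augmenting path X1→Y1 (+1); matched 1.
Augmenting path X4→Y3 (+1); matched 2.
Augmenting path X2→Y1→X1→Y2 (+1); matched 3.
No augmenting path remains; maximum matching = 3.
König certificate: {X1, X4, Y1} is a vertex cover of size 3 (every listed pair touches it), so no matching can be larger.

3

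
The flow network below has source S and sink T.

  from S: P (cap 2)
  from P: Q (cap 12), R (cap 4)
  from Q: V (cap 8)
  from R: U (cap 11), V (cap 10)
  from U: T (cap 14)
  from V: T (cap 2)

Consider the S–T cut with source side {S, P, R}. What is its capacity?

Edges leaving {S, P, R}: P→Q (12), R→U (11), R→V (10).
Cut capacity = 12 + 11 + 10 = 33.

33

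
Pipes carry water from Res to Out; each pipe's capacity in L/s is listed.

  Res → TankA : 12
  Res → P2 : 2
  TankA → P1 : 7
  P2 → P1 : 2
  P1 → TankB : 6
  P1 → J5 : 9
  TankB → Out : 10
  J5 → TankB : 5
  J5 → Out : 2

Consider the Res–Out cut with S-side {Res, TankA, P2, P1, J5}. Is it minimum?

No — its capacity is 13, but the minimum cut has capacity 9.

Given cut capacity: 6 + 5 + 2 = 13.
Augment Res→TankA→P1→TankB→Out: bottleneck 6, flow now 6.
Augment Res→TankA→P1→J5→Out: bottleneck 1, flow now 7.
Augment Res→P2→P1→J5→Out: bottleneck 1, flow now 8.
Augment Res→P2→P1→J5→TankB→Out: bottleneck 1, flow now 9.
No augmenting path remains; maximum flow = 9.
In the residual graph, reachable from Res: {Res, TankA}.
Min-cut edges: Res→P2 (2), TankA→P1 (7); capacity 2 + 7 = 9.
Cut capacity 13 exceeds the max flow 9, so it is not minimum.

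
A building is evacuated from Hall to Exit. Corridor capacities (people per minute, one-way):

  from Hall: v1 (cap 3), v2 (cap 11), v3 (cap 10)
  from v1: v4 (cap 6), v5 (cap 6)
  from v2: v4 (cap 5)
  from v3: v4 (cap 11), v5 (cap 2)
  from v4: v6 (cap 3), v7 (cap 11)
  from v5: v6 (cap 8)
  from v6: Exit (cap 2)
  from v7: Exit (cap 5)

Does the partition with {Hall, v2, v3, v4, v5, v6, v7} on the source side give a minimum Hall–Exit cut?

No — its capacity is 10, but the minimum cut has capacity 7.

Given cut capacity: 3 + 2 + 5 = 10.
Augment Hall→v1→v4→v6→Exit: bottleneck 2, flow now 2.
Augment Hall→v1→v4→v7→Exit: bottleneck 1, flow now 3.
Augment Hall→v2→v4→v7→Exit: bottleneck 4, flow now 7.
No augmenting path remains; maximum flow = 7.
In the residual graph, reachable from Hall: {Hall, v1, v2, v3, v4, v5, v6, v7}.
Min-cut edges: v6→Exit (2), v7→Exit (5); capacity 2 + 5 = 7.
Cut capacity 10 exceeds the max flow 7, so it is not minimum.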